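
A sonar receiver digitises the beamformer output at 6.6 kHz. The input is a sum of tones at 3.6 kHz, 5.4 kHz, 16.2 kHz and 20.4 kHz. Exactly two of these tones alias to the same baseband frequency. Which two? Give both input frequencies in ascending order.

3.6 kHz, 16.2 kHz

fs/2 = 3.3 kHz.
3.6 kHz > fs/2 = 3.3 kHz, folds to fs − 3.6 kHz = 3 kHz.
5.4 kHz > fs/2 = 3.3 kHz, folds to fs − 5.4 kHz = 1.2 kHz.
16.2 kHz mod fs = 3 kHz.
3 kHz ≤ fs/2 = 3.3 kHz, appears at 3 kHz.
20.4 kHz mod fs = 0.6 kHz.
0.6 kHz ≤ fs/2 = 3.3 kHz, appears at 0.6 kHz.
3.6 kHz and 16.2 kHz both map to 3 kHz.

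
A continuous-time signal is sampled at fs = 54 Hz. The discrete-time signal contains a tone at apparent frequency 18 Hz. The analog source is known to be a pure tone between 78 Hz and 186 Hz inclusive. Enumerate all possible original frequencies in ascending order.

Frequencies that alias to 18 Hz are k·fs ± 18 Hz for integer k ≥ 0.
k=0: 18 Hz.
k=1: 36 Hz, 72 Hz.
k=2: 90 Hz, 126 Hz.
k=3: 144 Hz, 180 Hz.
k=4: 198 Hz, 234 Hz.
Within [78 Hz, 186 Hz]: 90 Hz, 126 Hz, 144 Hz, 180 Hz.

90 Hz, 126 Hz, 144 Hz, 180 Hz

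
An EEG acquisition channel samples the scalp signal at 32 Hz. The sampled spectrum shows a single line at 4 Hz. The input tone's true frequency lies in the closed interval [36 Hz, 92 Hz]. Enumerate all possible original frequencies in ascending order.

Frequencies that alias to 4 Hz are k·fs ± 4 Hz for integer k ≥ 0.
k=0: 4 Hz.
k=1: 28 Hz, 36 Hz.
k=2: 60 Hz, 68 Hz.
k=3: 92 Hz, 100 Hz.
k=4: 124 Hz, 132 Hz.
Within [36 Hz, 92 Hz]: 36 Hz, 60 Hz, 68 Hz, 92 Hz.

36 Hz, 60 Hz, 68 Hz, 92 Hz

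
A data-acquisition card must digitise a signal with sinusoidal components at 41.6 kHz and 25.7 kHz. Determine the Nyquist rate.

83.2 kHz

Highest-frequency component: 41.6 kHz.
Nyquist rate = 2 × 41.6 kHz = 83.2 kHz.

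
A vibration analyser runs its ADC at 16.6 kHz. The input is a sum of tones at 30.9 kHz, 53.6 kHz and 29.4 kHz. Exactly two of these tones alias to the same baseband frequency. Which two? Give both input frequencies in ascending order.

29.4 kHz, 53.6 kHz

fs/2 = 8.3 kHz.
30.9 kHz mod fs = 14.3 kHz.
14.3 kHz > fs/2 = 8.3 kHz, folds to fs − 14.3 kHz = 2.3 kHz.
53.6 kHz mod fs = 3.8 kHz.
3.8 kHz ≤ fs/2 = 8.3 kHz, appears at 3.8 kHz.
29.4 kHz mod fs = 12.8 kHz.
12.8 kHz > fs/2 = 8.3 kHz, folds to fs − 12.8 kHz = 3.8 kHz.
29.4 kHz and 53.6 kHz both map to 3.8 kHz.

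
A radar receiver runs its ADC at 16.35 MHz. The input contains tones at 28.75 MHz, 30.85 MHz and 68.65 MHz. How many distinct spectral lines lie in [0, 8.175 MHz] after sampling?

fs/2 = 8.175 MHz.
28.75 MHz mod fs = 12.4 MHz.
12.4 MHz > fs/2 = 8.175 MHz, folds to fs − 12.4 MHz = 3.95 MHz.
30.85 MHz mod fs = 14.5 MHz.
14.5 MHz > fs/2 = 8.175 MHz, folds to fs − 14.5 MHz = 1.85 MHz.
68.65 MHz mod fs = 3.25 MHz.
3.25 MHz ≤ fs/2 = 8.175 MHz, appears at 3.25 MHz.
Distinct values: {1.85 MHz, 3.25 MHz, 3.95 MHz} → 3.

3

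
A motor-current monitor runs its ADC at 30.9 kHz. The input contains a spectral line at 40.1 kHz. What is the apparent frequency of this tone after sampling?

40.1 kHz mod fs = 9.2 kHz.
9.2 kHz ≤ fs/2 = 15.45 kHz, appears at 9.2 kHz.

9.2 kHz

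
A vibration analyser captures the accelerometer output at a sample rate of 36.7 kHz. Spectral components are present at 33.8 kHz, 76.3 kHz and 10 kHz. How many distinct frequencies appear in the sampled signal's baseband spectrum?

2

fs/2 = 18.35 kHz.
33.8 kHz > fs/2 = 18.35 kHz, folds to fs − 33.8 kHz = 2.9 kHz.
76.3 kHz mod fs = 2.9 kHz.
2.9 kHz ≤ fs/2 = 18.35 kHz, appears at 2.9 kHz.
10 kHz ≤ fs/2 = 18.35 kHz, passes unchanged.
Distinct values: {2.9 kHz, 10 kHz} → 2.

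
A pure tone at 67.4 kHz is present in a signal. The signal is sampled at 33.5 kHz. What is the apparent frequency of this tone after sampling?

67.4 kHz mod fs = 0.4 kHz.
0.4 kHz ≤ fs/2 = 16.75 kHz, appears at 0.4 kHz.

0.4 kHz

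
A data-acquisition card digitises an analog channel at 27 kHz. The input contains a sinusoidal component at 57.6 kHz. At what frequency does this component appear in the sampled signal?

57.6 kHz mod fs = 3.6 kHz.
3.6 kHz ≤ fs/2 = 13.5 kHz, appears at 3.6 kHz.

3.6 kHz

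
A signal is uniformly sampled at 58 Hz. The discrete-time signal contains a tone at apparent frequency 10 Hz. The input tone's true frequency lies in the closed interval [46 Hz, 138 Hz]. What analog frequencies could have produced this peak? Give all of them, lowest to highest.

Frequencies that alias to 10 Hz are k·fs ± 10 Hz for integer k ≥ 0.
k=0: 10 Hz.
k=1: 48 Hz, 68 Hz.
k=2: 106 Hz, 126 Hz.
k=3: 164 Hz, 184 Hz.
Within [46 Hz, 138 Hz]: 48 Hz, 68 Hz, 106 Hz, 126 Hz.

48 Hz, 68 Hz, 106 Hz, 126 Hz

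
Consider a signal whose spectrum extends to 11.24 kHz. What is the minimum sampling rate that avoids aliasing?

Nyquist rate = 2 × 11.24 kHz = 22.48 kHz.

22.48 kHz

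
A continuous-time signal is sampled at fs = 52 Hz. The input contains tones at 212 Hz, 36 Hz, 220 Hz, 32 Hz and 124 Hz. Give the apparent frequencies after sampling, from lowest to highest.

fs/2 = 26 Hz.
212 Hz mod fs = 4 Hz.
4 Hz ≤ fs/2 = 26 Hz, appears at 4 Hz.
36 Hz > fs/2 = 26 Hz, folds to fs − 36 Hz = 16 Hz.
220 Hz mod fs = 12 Hz.
12 Hz ≤ fs/2 = 26 Hz, appears at 12 Hz.
32 Hz > fs/2 = 26 Hz, folds to fs − 32 Hz = 20 Hz.
124 Hz mod fs = 20 Hz.
20 Hz ≤ fs/2 = 26 Hz, appears at 20 Hz.
Distinct values: {4 Hz, 12 Hz, 16 Hz, 20 Hz}.

4 Hz, 12 Hz, 16 Hz, 20 Hz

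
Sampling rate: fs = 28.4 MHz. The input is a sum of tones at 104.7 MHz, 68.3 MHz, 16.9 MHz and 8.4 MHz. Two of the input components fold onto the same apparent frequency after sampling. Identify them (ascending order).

16.9 MHz, 68.3 MHz

fs/2 = 14.2 MHz.
104.7 MHz mod fs = 19.5 MHz.
19.5 MHz > fs/2 = 14.2 MHz, folds to fs − 19.5 MHz = 8.9 MHz.
68.3 MHz mod fs = 11.5 MHz.
11.5 MHz ≤ fs/2 = 14.2 MHz, appears at 11.5 MHz.
16.9 MHz > fs/2 = 14.2 MHz, folds to fs − 16.9 MHz = 11.5 MHz.
8.4 MHz ≤ fs/2 = 14.2 MHz, passes unchanged.
16.9 MHz and 68.3 MHz both map to 11.5 MHz.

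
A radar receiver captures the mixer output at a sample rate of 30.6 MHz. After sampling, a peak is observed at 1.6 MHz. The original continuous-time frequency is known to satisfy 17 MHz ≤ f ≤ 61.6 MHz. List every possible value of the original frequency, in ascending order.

29 MHz, 32.2 MHz, 59.6 MHz

Frequencies that alias to 1.6 MHz are k·fs ± 1.6 MHz for integer k ≥ 0.
k=0: 1.6 MHz.
k=1: 29 MHz, 32.2 MHz.
k=2: 59.6 MHz, 62.8 MHz.
k=3: 90.2 MHz, 93.4 MHz.
Within [17 MHz, 61.6 MHz]: 29 MHz, 32.2 MHz, 59.6 MHz.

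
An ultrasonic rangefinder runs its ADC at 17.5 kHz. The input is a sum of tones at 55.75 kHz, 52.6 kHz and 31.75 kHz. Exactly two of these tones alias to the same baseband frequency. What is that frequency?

3.25 kHz

fs/2 = 8.75 kHz.
55.75 kHz mod fs = 3.25 kHz.
3.25 kHz ≤ fs/2 = 8.75 kHz, appears at 3.25 kHz.
52.6 kHz mod fs = 0.1 kHz.
0.1 kHz ≤ fs/2 = 8.75 kHz, appears at 0.1 kHz.
31.75 kHz mod fs = 14.25 kHz.
14.25 kHz > fs/2 = 8.75 kHz, folds to fs − 14.25 kHz = 3.25 kHz.
31.75 kHz and 55.75 kHz both map to 3.25 kHz.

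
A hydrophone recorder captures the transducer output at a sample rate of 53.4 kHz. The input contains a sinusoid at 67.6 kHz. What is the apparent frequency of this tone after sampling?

67.6 kHz mod fs = 14.2 kHz.
14.2 kHz ≤ fs/2 = 26.7 kHz, appears at 14.2 kHz.

14.2 kHz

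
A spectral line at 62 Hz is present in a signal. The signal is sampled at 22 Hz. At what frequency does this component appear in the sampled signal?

4 Hz

62 Hz mod fs = 18 Hz.
18 Hz > fs/2 = 11 Hz, folds to fs − 18 Hz = 4 Hz.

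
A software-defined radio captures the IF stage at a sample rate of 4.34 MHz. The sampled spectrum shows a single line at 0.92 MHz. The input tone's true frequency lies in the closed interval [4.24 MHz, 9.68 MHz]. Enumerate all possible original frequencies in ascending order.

Frequencies that alias to 0.92 MHz are k·fs ± 0.92 MHz for integer k ≥ 0.
k=0: 0.92 MHz.
k=1: 3.42 MHz, 5.26 MHz.
k=2: 7.76 MHz, 9.6 MHz.
k=3: 12.1 MHz, 13.94 MHz.
Within [4.24 MHz, 9.68 MHz]: 5.26 MHz, 7.76 MHz, 9.6 MHz.

5.26 MHz, 7.76 MHz, 9.6 MHz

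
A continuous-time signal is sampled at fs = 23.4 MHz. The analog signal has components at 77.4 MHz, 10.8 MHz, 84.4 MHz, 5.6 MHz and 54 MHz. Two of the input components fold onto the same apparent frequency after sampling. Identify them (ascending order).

54 MHz, 77.4 MHz

fs/2 = 11.7 MHz.
77.4 MHz mod fs = 7.2 MHz.
7.2 MHz ≤ fs/2 = 11.7 MHz, appears at 7.2 MHz.
10.8 MHz ≤ fs/2 = 11.7 MHz, passes unchanged.
84.4 MHz mod fs = 14.2 MHz.
14.2 MHz > fs/2 = 11.7 MHz, folds to fs − 14.2 MHz = 9.2 MHz.
5.6 MHz ≤ fs/2 = 11.7 MHz, passes unchanged.
54 MHz mod fs = 7.2 MHz.
7.2 MHz ≤ fs/2 = 11.7 MHz, appears at 7.2 MHz.
54 MHz and 77.4 MHz both map to 7.2 MHz.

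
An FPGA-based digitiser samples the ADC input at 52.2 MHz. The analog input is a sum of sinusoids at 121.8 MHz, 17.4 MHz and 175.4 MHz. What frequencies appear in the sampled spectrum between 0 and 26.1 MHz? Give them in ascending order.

fs/2 = 26.1 MHz.
121.8 MHz mod fs = 17.4 MHz.
17.4 MHz ≤ fs/2 = 26.1 MHz, appears at 17.4 MHz.
17.4 MHz ≤ fs/2 = 26.1 MHz, passes unchanged.
175.4 MHz mod fs = 18.8 MHz.
18.8 MHz ≤ fs/2 = 26.1 MHz, appears at 18.8 MHz.
Distinct values: {17.4 MHz, 18.8 MHz}.

17.4 MHz, 18.8 MHz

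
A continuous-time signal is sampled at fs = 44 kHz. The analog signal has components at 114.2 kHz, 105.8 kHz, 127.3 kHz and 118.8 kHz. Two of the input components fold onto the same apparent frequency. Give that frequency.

17.8 kHz

fs/2 = 22 kHz.
114.2 kHz mod fs = 26.2 kHz.
26.2 kHz > fs/2 = 22 kHz, folds to fs − 26.2 kHz = 17.8 kHz.
105.8 kHz mod fs = 17.8 kHz.
17.8 kHz ≤ fs/2 = 22 kHz, appears at 17.8 kHz.
127.3 kHz mod fs = 39.3 kHz.
39.3 kHz > fs/2 = 22 kHz, folds to fs − 39.3 kHz = 4.7 kHz.
118.8 kHz mod fs = 30.8 kHz.
30.8 kHz > fs/2 = 22 kHz, folds to fs − 30.8 kHz = 13.2 kHz.
105.8 kHz and 114.2 kHz both map to 17.8 kHz.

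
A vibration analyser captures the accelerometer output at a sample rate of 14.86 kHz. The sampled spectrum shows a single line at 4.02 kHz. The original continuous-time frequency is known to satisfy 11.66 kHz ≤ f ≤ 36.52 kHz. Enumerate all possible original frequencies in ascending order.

18.88 kHz, 25.7 kHz, 33.74 kHz

Frequencies that alias to 4.02 kHz are k·fs ± 4.02 kHz for integer k ≥ 0.
k=0: 4.02 kHz.
k=1: 10.84 kHz, 18.88 kHz.
k=2: 25.7 kHz, 33.74 kHz.
k=3: 40.56 kHz, 48.6 kHz.
Within [11.66 kHz, 36.52 kHz]: 18.88 kHz, 25.7 kHz, 33.74 kHz.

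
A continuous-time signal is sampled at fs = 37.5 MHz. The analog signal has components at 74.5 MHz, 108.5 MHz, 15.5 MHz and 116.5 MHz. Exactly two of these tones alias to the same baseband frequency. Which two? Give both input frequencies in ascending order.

fs/2 = 18.75 MHz.
74.5 MHz mod fs = 37 MHz.
37 MHz > fs/2 = 18.75 MHz, folds to fs − 37 MHz = 0.5 MHz.
108.5 MHz mod fs = 33.5 MHz.
33.5 MHz > fs/2 = 18.75 MHz, folds to fs − 33.5 MHz = 4 MHz.
15.5 MHz ≤ fs/2 = 18.75 MHz, passes unchanged.
116.5 MHz mod fs = 4 MHz.
4 MHz ≤ fs/2 = 18.75 MHz, appears at 4 MHz.
108.5 MHz and 116.5 MHz both map to 4 MHz.

108.5 MHz, 116.5 MHz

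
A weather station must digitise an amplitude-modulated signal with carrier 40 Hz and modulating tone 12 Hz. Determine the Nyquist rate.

AM sidebands sit at fc ± fm = 28 Hz and 52 Hz.
Highest-frequency component: 52 Hz.
Nyquist rate = 2 × 52 Hz = 104 Hz.

104 Hz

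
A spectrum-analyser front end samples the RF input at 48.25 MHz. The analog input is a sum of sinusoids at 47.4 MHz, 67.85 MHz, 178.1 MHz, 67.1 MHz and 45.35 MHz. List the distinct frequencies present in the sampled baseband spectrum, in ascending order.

0.85 MHz, 2.9 MHz, 14.9 MHz, 18.85 MHz, 19.6 MHz

fs/2 = 24.125 MHz.
47.4 MHz > fs/2 = 24.125 MHz, folds to fs − 47.4 MHz = 0.85 MHz.
67.85 MHz mod fs = 19.6 MHz.
19.6 MHz ≤ fs/2 = 24.125 MHz, appears at 19.6 MHz.
178.1 MHz mod fs = 33.35 MHz.
33.35 MHz > fs/2 = 24.125 MHz, folds to fs − 33.35 MHz = 14.9 MHz.
67.1 MHz mod fs = 18.85 MHz.
18.85 MHz ≤ fs/2 = 24.125 MHz, appears at 18.85 MHz.
45.35 MHz > fs/2 = 24.125 MHz, folds to fs − 45.35 MHz = 2.9 MHz.
Distinct values: {0.85 MHz, 2.9 MHz, 14.9 MHz, 18.85 MHz, 19.6 MHz}.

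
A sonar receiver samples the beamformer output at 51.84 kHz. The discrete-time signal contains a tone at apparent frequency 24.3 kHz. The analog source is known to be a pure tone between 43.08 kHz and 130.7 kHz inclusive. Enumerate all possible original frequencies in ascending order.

Frequencies that alias to 24.3 kHz are k·fs ± 24.3 kHz for integer k ≥ 0.
k=0: 24.3 kHz.
k=1: 27.54 kHz, 76.14 kHz.
k=2: 79.38 kHz, 127.98 kHz.
k=3: 131.22 kHz, 179.82 kHz.
Within [43.08 kHz, 130.7 kHz]: 76.14 kHz, 79.38 kHz, 127.98 kHz.

76.14 kHz, 79.38 kHz, 127.98 kHz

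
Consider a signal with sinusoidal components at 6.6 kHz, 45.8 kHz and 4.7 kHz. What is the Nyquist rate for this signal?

Highest-frequency component: 45.8 kHz.
Nyquist rate = 2 × 45.8 kHz = 91.6 kHz.

91.6 kHz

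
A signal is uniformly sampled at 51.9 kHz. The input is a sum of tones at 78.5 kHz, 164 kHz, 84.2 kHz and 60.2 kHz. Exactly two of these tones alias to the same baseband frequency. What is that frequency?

fs/2 = 25.95 kHz.
78.5 kHz mod fs = 26.6 kHz.
26.6 kHz > fs/2 = 25.95 kHz, folds to fs − 26.6 kHz = 25.3 kHz.
164 kHz mod fs = 8.3 kHz.
8.3 kHz ≤ fs/2 = 25.95 kHz, appears at 8.3 kHz.
84.2 kHz mod fs = 32.3 kHz.
32.3 kHz > fs/2 = 25.95 kHz, folds to fs − 32.3 kHz = 19.6 kHz.
60.2 kHz mod fs = 8.3 kHz.
8.3 kHz ≤ fs/2 = 25.95 kHz, appears at 8.3 kHz.
60.2 kHz and 164 kHz both map to 8.3 kHz.

8.3 kHz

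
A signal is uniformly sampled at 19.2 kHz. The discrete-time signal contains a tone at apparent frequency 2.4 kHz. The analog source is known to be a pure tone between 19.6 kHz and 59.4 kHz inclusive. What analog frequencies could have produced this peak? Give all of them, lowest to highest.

21.6 kHz, 36 kHz, 40.8 kHz, 55.2 kHz

Frequencies that alias to 2.4 kHz are k·fs ± 2.4 kHz for integer k ≥ 0.
k=0: 2.4 kHz.
k=1: 16.8 kHz, 21.6 kHz.
k=2: 36 kHz, 40.8 kHz.
k=3: 55.2 kHz, 60 kHz.
k=4: 74.4 kHz, 79.2 kHz.
Within [19.6 kHz, 59.4 kHz]: 21.6 kHz, 36 kHz, 40.8 kHz, 55.2 kHz.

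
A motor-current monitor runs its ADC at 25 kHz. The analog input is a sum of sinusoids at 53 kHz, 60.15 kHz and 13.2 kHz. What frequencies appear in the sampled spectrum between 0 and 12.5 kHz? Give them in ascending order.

3 kHz, 10.15 kHz, 11.8 kHz

fs/2 = 12.5 kHz.
53 kHz mod fs = 3 kHz.
3 kHz ≤ fs/2 = 12.5 kHz, appears at 3 kHz.
60.15 kHz mod fs = 10.15 kHz.
10.15 kHz ≤ fs/2 = 12.5 kHz, appears at 10.15 kHz.
13.2 kHz > fs/2 = 12.5 kHz, folds to fs − 13.2 kHz = 11.8 kHz.
Distinct values: {3 kHz, 10.15 kHz, 11.8 kHz}.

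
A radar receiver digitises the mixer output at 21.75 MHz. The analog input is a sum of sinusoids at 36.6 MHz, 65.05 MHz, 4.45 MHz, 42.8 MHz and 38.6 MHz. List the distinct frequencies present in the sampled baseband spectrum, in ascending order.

fs/2 = 10.875 MHz.
36.6 MHz mod fs = 14.85 MHz.
14.85 MHz > fs/2 = 10.875 MHz, folds to fs − 14.85 MHz = 6.9 MHz.
65.05 MHz mod fs = 21.55 MHz.
21.55 MHz > fs/2 = 10.875 MHz, folds to fs − 21.55 MHz = 0.2 MHz.
4.45 MHz ≤ fs/2 = 10.875 MHz, passes unchanged.
42.8 MHz mod fs = 21.05 MHz.
21.05 MHz > fs/2 = 10.875 MHz, folds to fs − 21.05 MHz = 0.7 MHz.
38.6 MHz mod fs = 16.85 MHz.
16.85 MHz > fs/2 = 10.875 MHz, folds to fs − 16.85 MHz = 4.9 MHz.
Distinct values: {0.2 MHz, 0.7 MHz, 4.45 MHz, 4.9 MHz, 6.9 MHz}.

0.2 MHz, 0.7 MHz, 4.45 MHz, 4.9 MHz, 6.9 MHz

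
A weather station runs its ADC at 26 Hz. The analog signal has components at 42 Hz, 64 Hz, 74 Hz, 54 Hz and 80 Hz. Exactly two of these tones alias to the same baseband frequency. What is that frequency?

fs/2 = 13 Hz.
42 Hz mod fs = 16 Hz.
16 Hz > fs/2 = 13 Hz, folds to fs − 16 Hz = 10 Hz.
64 Hz mod fs = 12 Hz.
12 Hz ≤ fs/2 = 13 Hz, appears at 12 Hz.
74 Hz mod fs = 22 Hz.
22 Hz > fs/2 = 13 Hz, folds to fs − 22 Hz = 4 Hz.
54 Hz mod fs = 2 Hz.
2 Hz ≤ fs/2 = 13 Hz, appears at 2 Hz.
80 Hz mod fs = 2 Hz.
2 Hz ≤ fs/2 = 13 Hz, appears at 2 Hz.
54 Hz and 80 Hz both map to 2 Hz.

2 Hz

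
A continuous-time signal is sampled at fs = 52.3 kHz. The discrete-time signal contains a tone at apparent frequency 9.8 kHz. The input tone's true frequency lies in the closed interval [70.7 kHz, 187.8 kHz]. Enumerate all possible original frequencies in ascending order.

94.8 kHz, 114.4 kHz, 147.1 kHz, 166.7 kHz

Frequencies that alias to 9.8 kHz are k·fs ± 9.8 kHz for integer k ≥ 0.
k=0: 9.8 kHz.
k=1: 42.5 kHz, 62.1 kHz.
k=2: 94.8 kHz, 114.4 kHz.
k=3: 147.1 kHz, 166.7 kHz.
k=4: 199.4 kHz, 219 kHz.
Within [70.7 kHz, 187.8 kHz]: 94.8 kHz, 114.4 kHz, 147.1 kHz, 166.7 kHz.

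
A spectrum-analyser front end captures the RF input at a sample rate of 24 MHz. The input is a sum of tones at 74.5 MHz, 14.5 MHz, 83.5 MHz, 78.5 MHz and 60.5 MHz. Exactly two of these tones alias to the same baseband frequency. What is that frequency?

fs/2 = 12 MHz.
74.5 MHz mod fs = 2.5 MHz.
2.5 MHz ≤ fs/2 = 12 MHz, appears at 2.5 MHz.
14.5 MHz > fs/2 = 12 MHz, folds to fs − 14.5 MHz = 9.5 MHz.
83.5 MHz mod fs = 11.5 MHz.
11.5 MHz ≤ fs/2 = 12 MHz, appears at 11.5 MHz.
78.5 MHz mod fs = 6.5 MHz.
6.5 MHz ≤ fs/2 = 12 MHz, appears at 6.5 MHz.
60.5 MHz mod fs = 12.5 MHz.
12.5 MHz > fs/2 = 12 MHz, folds to fs − 12.5 MHz = 11.5 MHz.
60.5 MHz and 83.5 MHz both map to 11.5 MHz.

11.5 MHz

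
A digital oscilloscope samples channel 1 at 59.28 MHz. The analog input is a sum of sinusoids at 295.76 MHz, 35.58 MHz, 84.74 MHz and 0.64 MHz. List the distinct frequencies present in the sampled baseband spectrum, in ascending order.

fs/2 = 29.64 MHz.
295.76 MHz mod fs = 58.64 MHz.
58.64 MHz > fs/2 = 29.64 MHz, folds to fs − 58.64 MHz = 0.64 MHz.
35.58 MHz > fs/2 = 29.64 MHz, folds to fs − 35.58 MHz = 23.7 MHz.
84.74 MHz mod fs = 25.46 MHz.
25.46 MHz ≤ fs/2 = 29.64 MHz, appears at 25.46 MHz.
0.64 MHz ≤ fs/2 = 29.64 MHz, passes unchanged.
Distinct values: {0.64 MHz, 23.7 MHz, 25.46 MHz}.

0.64 MHz, 23.7 MHz, 25.46 MHz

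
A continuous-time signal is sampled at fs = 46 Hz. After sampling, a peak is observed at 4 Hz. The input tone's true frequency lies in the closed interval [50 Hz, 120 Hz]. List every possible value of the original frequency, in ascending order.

50 Hz, 88 Hz, 96 Hz

Frequencies that alias to 4 Hz are k·fs ± 4 Hz for integer k ≥ 0.
k=0: 4 Hz.
k=1: 42 Hz, 50 Hz.
k=2: 88 Hz, 96 Hz.
k=3: 134 Hz, 142 Hz.
Within [50 Hz, 120 Hz]: 50 Hz, 88 Hz, 96 Hz.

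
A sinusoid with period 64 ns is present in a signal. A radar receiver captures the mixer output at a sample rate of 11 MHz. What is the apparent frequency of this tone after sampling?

4.625 MHz

T = 64 ns → f = 1/T = 15.625 MHz.
15.625 MHz mod fs = 4.625 MHz.
4.625 MHz ≤ fs/2 = 5.5 MHz, appears at 4.625 MHz.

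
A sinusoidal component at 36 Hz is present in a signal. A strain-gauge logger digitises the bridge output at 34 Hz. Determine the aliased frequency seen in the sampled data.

2 Hz

36 Hz mod fs = 2 Hz.
2 Hz ≤ fs/2 = 17 Hz, appears at 2 Hz.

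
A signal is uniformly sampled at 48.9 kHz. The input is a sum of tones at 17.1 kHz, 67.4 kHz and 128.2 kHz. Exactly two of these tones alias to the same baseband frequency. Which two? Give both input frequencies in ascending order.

fs/2 = 24.45 kHz.
17.1 kHz ≤ fs/2 = 24.45 kHz, passes unchanged.
67.4 kHz mod fs = 18.5 kHz.
18.5 kHz ≤ fs/2 = 24.45 kHz, appears at 18.5 kHz.
128.2 kHz mod fs = 30.4 kHz.
30.4 kHz > fs/2 = 24.45 kHz, folds to fs − 30.4 kHz = 18.5 kHz.
67.4 kHz and 128.2 kHz both map to 18.5 kHz.

67.4 kHz, 128.2 kHz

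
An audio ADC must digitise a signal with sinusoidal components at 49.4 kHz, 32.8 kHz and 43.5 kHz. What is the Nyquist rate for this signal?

Highest-frequency component: 49.4 kHz.
Nyquist rate = 2 × 49.4 kHz = 98.8 kHz.

98.8 kHz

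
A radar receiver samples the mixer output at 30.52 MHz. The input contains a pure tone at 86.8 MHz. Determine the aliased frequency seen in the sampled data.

86.8 MHz mod fs = 25.76 MHz.
25.76 MHz > fs/2 = 15.26 MHz, folds to fs − 25.76 MHz = 4.76 MHz.

4.76 MHz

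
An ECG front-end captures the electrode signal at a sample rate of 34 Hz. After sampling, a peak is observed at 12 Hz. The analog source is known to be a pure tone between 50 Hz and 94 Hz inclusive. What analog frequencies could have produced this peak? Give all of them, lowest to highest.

Frequencies that alias to 12 Hz are k·fs ± 12 Hz for integer k ≥ 0.
k=0: 12 Hz.
k=1: 22 Hz, 46 Hz.
k=2: 56 Hz, 80 Hz.
k=3: 90 Hz, 114 Hz.
k=4: 124 Hz, 148 Hz.
Within [50 Hz, 94 Hz]: 56 Hz, 80 Hz, 90 Hz.

56 Hz, 80 Hz, 90 Hz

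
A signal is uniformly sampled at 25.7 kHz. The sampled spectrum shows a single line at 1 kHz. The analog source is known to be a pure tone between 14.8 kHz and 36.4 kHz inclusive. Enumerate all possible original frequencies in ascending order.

Frequencies that alias to 1 kHz are k·fs ± 1 kHz for integer k ≥ 0.
k=0: 1 kHz.
k=1: 24.7 kHz, 26.7 kHz.
k=2: 50.4 kHz, 52.4 kHz.
Within [14.8 kHz, 36.4 kHz]: 24.7 kHz, 26.7 kHz.

24.7 kHz, 26.7 kHz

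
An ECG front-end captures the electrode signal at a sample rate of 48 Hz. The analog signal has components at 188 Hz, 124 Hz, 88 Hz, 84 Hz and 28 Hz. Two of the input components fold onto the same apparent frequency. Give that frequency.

fs/2 = 24 Hz.
188 Hz mod fs = 44 Hz.
44 Hz > fs/2 = 24 Hz, folds to fs − 44 Hz = 4 Hz.
124 Hz mod fs = 28 Hz.
28 Hz > fs/2 = 24 Hz, folds to fs − 28 Hz = 20 Hz.
88 Hz mod fs = 40 Hz.
40 Hz > fs/2 = 24 Hz, folds to fs − 40 Hz = 8 Hz.
84 Hz mod fs = 36 Hz.
36 Hz > fs/2 = 24 Hz, folds to fs − 36 Hz = 12 Hz.
28 Hz > fs/2 = 24 Hz, folds to fs − 28 Hz = 20 Hz.
28 Hz and 124 Hz both map to 20 Hz.

20 Hz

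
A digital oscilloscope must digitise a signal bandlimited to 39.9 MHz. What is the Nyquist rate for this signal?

Nyquist rate = 2 × 39.9 MHz = 79.8 MHz.

79.8 MHz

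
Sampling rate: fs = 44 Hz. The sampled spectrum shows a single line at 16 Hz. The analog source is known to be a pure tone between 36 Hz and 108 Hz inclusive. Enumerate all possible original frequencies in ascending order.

60 Hz, 72 Hz, 104 Hz

Frequencies that alias to 16 Hz are k·fs ± 16 Hz for integer k ≥ 0.
k=0: 16 Hz.
k=1: 28 Hz, 60 Hz.
k=2: 72 Hz, 104 Hz.
k=3: 116 Hz, 148 Hz.
Within [36 Hz, 108 Hz]: 60 Hz, 72 Hz, 104 Hz.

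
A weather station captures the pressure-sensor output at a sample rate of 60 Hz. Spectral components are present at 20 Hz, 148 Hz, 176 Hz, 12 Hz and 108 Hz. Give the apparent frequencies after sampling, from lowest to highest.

4 Hz, 12 Hz, 20 Hz, 28 Hz

fs/2 = 30 Hz.
20 Hz ≤ fs/2 = 30 Hz, passes unchanged.
148 Hz mod fs = 28 Hz.
28 Hz ≤ fs/2 = 30 Hz, appears at 28 Hz.
176 Hz mod fs = 56 Hz.
56 Hz > fs/2 = 30 Hz, folds to fs − 56 Hz = 4 Hz.
12 Hz ≤ fs/2 = 30 Hz, passes unchanged.
108 Hz mod fs = 48 Hz.
48 Hz > fs/2 = 30 Hz, folds to fs − 48 Hz = 12 Hz.
Distinct values: {4 Hz, 12 Hz, 20 Hz, 28 Hz}.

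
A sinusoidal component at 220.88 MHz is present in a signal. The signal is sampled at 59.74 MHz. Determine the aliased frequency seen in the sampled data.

220.88 MHz mod fs = 41.66 MHz.
41.66 MHz > fs/2 = 29.87 MHz, folds to fs − 41.66 MHz = 18.08 MHz.

18.08 MHz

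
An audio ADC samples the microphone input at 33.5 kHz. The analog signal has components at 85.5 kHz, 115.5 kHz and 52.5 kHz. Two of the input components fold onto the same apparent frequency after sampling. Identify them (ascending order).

85.5 kHz, 115.5 kHz

fs/2 = 16.75 kHz.
85.5 kHz mod fs = 18.5 kHz.
18.5 kHz > fs/2 = 16.75 kHz, folds to fs − 18.5 kHz = 15 kHz.
115.5 kHz mod fs = 15 kHz.
15 kHz ≤ fs/2 = 16.75 kHz, appears at 15 kHz.
52.5 kHz mod fs = 19 kHz.
19 kHz > fs/2 = 16.75 kHz, folds to fs − 19 kHz = 14.5 kHz.
85.5 kHz and 115.5 kHz both map to 15 kHz.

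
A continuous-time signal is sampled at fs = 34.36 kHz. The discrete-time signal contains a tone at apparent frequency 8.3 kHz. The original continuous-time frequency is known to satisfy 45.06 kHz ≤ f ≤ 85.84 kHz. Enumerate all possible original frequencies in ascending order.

60.42 kHz, 77.02 kHz

Frequencies that alias to 8.3 kHz are k·fs ± 8.3 kHz for integer k ≥ 0.
k=0: 8.3 kHz.
k=1: 26.06 kHz, 42.66 kHz.
k=2: 60.42 kHz, 77.02 kHz.
k=3: 94.78 kHz, 111.38 kHz.
Within [45.06 kHz, 85.84 kHz]: 60.42 kHz, 77.02 kHz.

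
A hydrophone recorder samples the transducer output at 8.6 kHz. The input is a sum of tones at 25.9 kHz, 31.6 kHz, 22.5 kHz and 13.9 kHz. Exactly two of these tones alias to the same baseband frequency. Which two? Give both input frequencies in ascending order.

13.9 kHz, 22.5 kHz

fs/2 = 4.3 kHz.
25.9 kHz mod fs = 0.1 kHz.
0.1 kHz ≤ fs/2 = 4.3 kHz, appears at 0.1 kHz.
31.6 kHz mod fs = 5.8 kHz.
5.8 kHz > fs/2 = 4.3 kHz, folds to fs − 5.8 kHz = 2.8 kHz.
22.5 kHz mod fs = 5.3 kHz.
5.3 kHz > fs/2 = 4.3 kHz, folds to fs − 5.3 kHz = 3.3 kHz.
13.9 kHz mod fs = 5.3 kHz.
5.3 kHz > fs/2 = 4.3 kHz, folds to fs − 5.3 kHz = 3.3 kHz.
13.9 kHz and 22.5 kHz both map to 3.3 kHz.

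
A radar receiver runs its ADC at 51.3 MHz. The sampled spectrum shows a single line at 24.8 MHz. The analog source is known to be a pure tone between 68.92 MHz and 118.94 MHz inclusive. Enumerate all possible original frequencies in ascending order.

Frequencies that alias to 24.8 MHz are k·fs ± 24.8 MHz for integer k ≥ 0.
k=0: 24.8 MHz.
k=1: 26.5 MHz, 76.1 MHz.
k=2: 77.8 MHz, 127.4 MHz.
k=3: 129.1 MHz, 178.7 MHz.
Within [68.92 MHz, 118.94 MHz]: 76.1 MHz, 77.8 MHz.

76.1 MHz, 77.8 MHz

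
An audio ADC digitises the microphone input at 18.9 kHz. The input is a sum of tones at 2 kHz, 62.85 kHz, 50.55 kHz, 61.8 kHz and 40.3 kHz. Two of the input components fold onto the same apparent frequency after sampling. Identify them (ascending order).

fs/2 = 9.45 kHz.
2 kHz ≤ fs/2 = 9.45 kHz, passes unchanged.
62.85 kHz mod fs = 6.15 kHz.
6.15 kHz ≤ fs/2 = 9.45 kHz, appears at 6.15 kHz.
50.55 kHz mod fs = 12.75 kHz.
12.75 kHz > fs/2 = 9.45 kHz, folds to fs − 12.75 kHz = 6.15 kHz.
61.8 kHz mod fs = 5.1 kHz.
5.1 kHz ≤ fs/2 = 9.45 kHz, appears at 5.1 kHz.
40.3 kHz mod fs = 2.5 kHz.
2.5 kHz ≤ fs/2 = 9.45 kHz, appears at 2.5 kHz.
50.55 kHz and 62.85 kHz both map to 6.15 kHz.

50.55 kHz, 62.85 kHz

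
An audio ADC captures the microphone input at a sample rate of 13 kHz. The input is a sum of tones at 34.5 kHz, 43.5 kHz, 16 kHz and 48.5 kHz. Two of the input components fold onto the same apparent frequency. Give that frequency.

fs/2 = 6.5 kHz.
34.5 kHz mod fs = 8.5 kHz.
8.5 kHz > fs/2 = 6.5 kHz, folds to fs − 8.5 kHz = 4.5 kHz.
43.5 kHz mod fs = 4.5 kHz.
4.5 kHz ≤ fs/2 = 6.5 kHz, appears at 4.5 kHz.
16 kHz mod fs = 3 kHz.
3 kHz ≤ fs/2 = 6.5 kHz, appears at 3 kHz.
48.5 kHz mod fs = 9.5 kHz.
9.5 kHz > fs/2 = 6.5 kHz, folds to fs − 9.5 kHz = 3.5 kHz.
34.5 kHz and 43.5 kHz both map to 4.5 kHz.

4.5 kHz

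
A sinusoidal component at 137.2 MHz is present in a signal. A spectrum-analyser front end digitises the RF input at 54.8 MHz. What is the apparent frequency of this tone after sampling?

27.2 MHz

137.2 MHz mod fs = 27.6 MHz.
27.6 MHz > fs/2 = 27.4 MHz, folds to fs − 27.6 MHz = 27.2 MHz.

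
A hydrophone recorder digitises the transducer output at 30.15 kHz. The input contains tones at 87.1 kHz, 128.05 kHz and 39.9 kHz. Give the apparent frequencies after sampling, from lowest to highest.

fs/2 = 15.075 kHz.
87.1 kHz mod fs = 26.8 kHz.
26.8 kHz > fs/2 = 15.075 kHz, folds to fs − 26.8 kHz = 3.35 kHz.
128.05 kHz mod fs = 7.45 kHz.
7.45 kHz ≤ fs/2 = 15.075 kHz, appears at 7.45 kHz.
39.9 kHz mod fs = 9.75 kHz.
9.75 kHz ≤ fs/2 = 15.075 kHz, appears at 9.75 kHz.
Distinct values: {3.35 kHz, 7.45 kHz, 9.75 kHz}.

3.35 kHz, 7.45 kHz, 9.75 kHz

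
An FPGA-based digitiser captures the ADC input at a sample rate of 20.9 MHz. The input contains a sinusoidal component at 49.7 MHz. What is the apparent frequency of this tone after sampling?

49.7 MHz mod fs = 7.9 MHz.
7.9 MHz ≤ fs/2 = 10.45 MHz, appears at 7.9 MHz.

7.9 MHz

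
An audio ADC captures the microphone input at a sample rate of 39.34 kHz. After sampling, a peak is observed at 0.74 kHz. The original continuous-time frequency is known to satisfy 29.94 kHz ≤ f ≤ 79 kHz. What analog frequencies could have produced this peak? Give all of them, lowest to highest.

Frequencies that alias to 0.74 kHz are k·fs ± 0.74 kHz for integer k ≥ 0.
k=0: 0.74 kHz.
k=1: 38.6 kHz, 40.08 kHz.
k=2: 77.94 kHz, 79.42 kHz.
k=3: 117.28 kHz, 118.76 kHz.
Within [29.94 kHz, 79 kHz]: 38.6 kHz, 40.08 kHz, 77.94 kHz.

38.6 kHz, 40.08 kHz, 77.94 kHz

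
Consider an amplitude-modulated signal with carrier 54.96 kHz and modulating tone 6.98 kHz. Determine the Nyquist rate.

AM sidebands sit at fc ± fm = 47.98 kHz and 61.94 kHz.
Highest-frequency component: 61.94 kHz.
Nyquist rate = 2 × 61.94 kHz = 123.88 kHz.

123.88 kHz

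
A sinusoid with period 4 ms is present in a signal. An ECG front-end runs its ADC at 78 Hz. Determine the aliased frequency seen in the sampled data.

16 Hz

T = 4 ms → f = 1/T = 250 Hz.
250 Hz mod fs = 16 Hz.
16 Hz ≤ fs/2 = 39 Hz, appears at 16 Hz.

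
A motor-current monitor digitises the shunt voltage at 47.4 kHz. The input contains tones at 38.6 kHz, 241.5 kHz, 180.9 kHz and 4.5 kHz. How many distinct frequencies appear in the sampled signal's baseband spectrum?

3

fs/2 = 23.7 kHz.
38.6 kHz > fs/2 = 23.7 kHz, folds to fs − 38.6 kHz = 8.8 kHz.
241.5 kHz mod fs = 4.5 kHz.
4.5 kHz ≤ fs/2 = 23.7 kHz, appears at 4.5 kHz.
180.9 kHz mod fs = 38.7 kHz.
38.7 kHz > fs/2 = 23.7 kHz, folds to fs − 38.7 kHz = 8.7 kHz.
4.5 kHz ≤ fs/2 = 23.7 kHz, passes unchanged.
Distinct values: {4.5 kHz, 8.7 kHz, 8.8 kHz} → 3.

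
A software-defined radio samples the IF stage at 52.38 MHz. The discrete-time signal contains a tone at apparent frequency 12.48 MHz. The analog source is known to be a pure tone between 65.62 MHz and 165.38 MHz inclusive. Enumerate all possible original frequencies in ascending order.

Frequencies that alias to 12.48 MHz are k·fs ± 12.48 MHz for integer k ≥ 0.
k=0: 12.48 MHz.
k=1: 39.9 MHz, 64.86 MHz.
k=2: 92.28 MHz, 117.24 MHz.
k=3: 144.66 MHz, 169.62 MHz.
k=4: 197.04 MHz, 222 MHz.
Within [65.62 MHz, 165.38 MHz]: 92.28 MHz, 117.24 MHz, 144.66 MHz.

92.28 MHz, 117.24 MHz, 144.66 MHz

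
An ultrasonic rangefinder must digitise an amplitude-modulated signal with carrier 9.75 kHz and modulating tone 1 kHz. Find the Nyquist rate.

21.5 kHz

AM sidebands sit at fc ± fm = 8.75 kHz and 10.75 kHz.
Highest-frequency component: 10.75 kHz.
Nyquist rate = 2 × 10.75 kHz = 21.5 kHz.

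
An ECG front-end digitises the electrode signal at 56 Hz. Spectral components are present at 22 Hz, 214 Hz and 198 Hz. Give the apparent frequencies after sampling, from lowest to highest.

fs/2 = 28 Hz.
22 Hz ≤ fs/2 = 28 Hz, passes unchanged.
214 Hz mod fs = 46 Hz.
46 Hz > fs/2 = 28 Hz, folds to fs − 46 Hz = 10 Hz.
198 Hz mod fs = 30 Hz.
30 Hz > fs/2 = 28 Hz, folds to fs − 30 Hz = 26 Hz.
Distinct values: {10 Hz, 22 Hz, 26 Hz}.

10 Hz, 22 Hz, 26 Hz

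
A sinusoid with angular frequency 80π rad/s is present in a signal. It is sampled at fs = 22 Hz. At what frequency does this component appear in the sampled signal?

ω = 80π rad/s → f = ω/(2π) = 40 Hz.
40 Hz mod fs = 18 Hz.
18 Hz > fs/2 = 11 Hz, folds to fs − 18 Hz = 4 Hz.

4 Hz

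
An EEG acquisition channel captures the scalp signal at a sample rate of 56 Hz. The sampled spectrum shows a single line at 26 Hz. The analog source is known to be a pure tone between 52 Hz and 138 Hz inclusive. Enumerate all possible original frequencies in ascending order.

82 Hz, 86 Hz, 138 Hz

Frequencies that alias to 26 Hz are k·fs ± 26 Hz for integer k ≥ 0.
k=0: 26 Hz.
k=1: 30 Hz, 82 Hz.
k=2: 86 Hz, 138 Hz.
k=3: 142 Hz, 194 Hz.
Within [52 Hz, 138 Hz]: 82 Hz, 86 Hz, 138 Hz.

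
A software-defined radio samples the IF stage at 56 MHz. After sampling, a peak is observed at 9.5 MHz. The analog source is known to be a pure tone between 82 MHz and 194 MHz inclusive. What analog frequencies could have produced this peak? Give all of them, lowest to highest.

102.5 MHz, 121.5 MHz, 158.5 MHz, 177.5 MHz

Frequencies that alias to 9.5 MHz are k·fs ± 9.5 MHz for integer k ≥ 0.
k=0: 9.5 MHz.
k=1: 46.5 MHz, 65.5 MHz.
k=2: 102.5 MHz, 121.5 MHz.
k=3: 158.5 MHz, 177.5 MHz.
k=4: 214.5 MHz, 233.5 MHz.
Within [82 MHz, 194 MHz]: 102.5 MHz, 121.5 MHz, 158.5 MHz, 177.5 MHz.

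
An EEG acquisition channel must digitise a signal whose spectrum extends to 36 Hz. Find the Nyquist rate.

Nyquist rate = 2 × 36 Hz = 72 Hz.

72 Hz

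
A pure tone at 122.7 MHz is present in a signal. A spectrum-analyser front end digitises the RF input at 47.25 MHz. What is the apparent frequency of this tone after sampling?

19.05 MHz

122.7 MHz mod fs = 28.2 MHz.
28.2 MHz > fs/2 = 23.625 MHz, folds to fs − 28.2 MHz = 19.05 MHz.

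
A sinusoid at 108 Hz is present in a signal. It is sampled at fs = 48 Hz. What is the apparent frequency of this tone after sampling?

108 Hz mod fs = 12 Hz.
12 Hz ≤ fs/2 = 24 Hz, appears at 12 Hz.

12 Hz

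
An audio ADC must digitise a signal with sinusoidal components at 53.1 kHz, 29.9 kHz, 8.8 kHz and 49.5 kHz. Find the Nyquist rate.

Highest-frequency component: 53.1 kHz.
Nyquist rate = 2 × 53.1 kHz = 106.2 kHz.

106.2 kHz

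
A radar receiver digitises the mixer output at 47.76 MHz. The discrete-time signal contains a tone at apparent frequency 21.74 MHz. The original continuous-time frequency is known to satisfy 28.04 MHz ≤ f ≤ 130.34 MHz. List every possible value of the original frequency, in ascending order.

Frequencies that alias to 21.74 MHz are k·fs ± 21.74 MHz for integer k ≥ 0.
k=0: 21.74 MHz.
k=1: 26.02 MHz, 69.5 MHz.
k=2: 73.78 MHz, 117.26 MHz.
k=3: 121.54 MHz, 165.02 MHz.
k=4: 169.3 MHz, 212.78 MHz.
Within [28.04 MHz, 130.34 MHz]: 69.5 MHz, 73.78 MHz, 117.26 MHz, 121.54 MHz.

69.5 MHz, 73.78 MHz, 117.26 MHz, 121.54 MHz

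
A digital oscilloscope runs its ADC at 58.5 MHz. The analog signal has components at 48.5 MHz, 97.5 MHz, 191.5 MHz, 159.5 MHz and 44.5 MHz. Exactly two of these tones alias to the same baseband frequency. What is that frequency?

16 MHz

fs/2 = 29.25 MHz.
48.5 MHz > fs/2 = 29.25 MHz, folds to fs − 48.5 MHz = 10 MHz.
97.5 MHz mod fs = 39 MHz.
39 MHz > fs/2 = 29.25 MHz, folds to fs − 39 MHz = 19.5 MHz.
191.5 MHz mod fs = 16 MHz.
16 MHz ≤ fs/2 = 29.25 MHz, appears at 16 MHz.
159.5 MHz mod fs = 42.5 MHz.
42.5 MHz > fs/2 = 29.25 MHz, folds to fs − 42.5 MHz = 16 MHz.
44.5 MHz > fs/2 = 29.25 MHz, folds to fs − 44.5 MHz = 14 MHz.
159.5 MHz and 191.5 MHz both map to 16 MHz.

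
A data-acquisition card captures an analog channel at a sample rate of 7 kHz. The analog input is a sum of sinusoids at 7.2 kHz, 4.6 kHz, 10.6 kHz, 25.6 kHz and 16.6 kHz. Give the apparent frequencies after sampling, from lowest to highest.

0.2 kHz, 2.4 kHz, 2.6 kHz, 3.4 kHz

fs/2 = 3.5 kHz.
7.2 kHz mod fs = 0.2 kHz.
0.2 kHz ≤ fs/2 = 3.5 kHz, appears at 0.2 kHz.
4.6 kHz > fs/2 = 3.5 kHz, folds to fs − 4.6 kHz = 2.4 kHz.
10.6 kHz mod fs = 3.6 kHz.
3.6 kHz > fs/2 = 3.5 kHz, folds to fs − 3.6 kHz = 3.4 kHz.
25.6 kHz mod fs = 4.6 kHz.
4.6 kHz > fs/2 = 3.5 kHz, folds to fs − 4.6 kHz = 2.4 kHz.
16.6 kHz mod fs = 2.6 kHz.
2.6 kHz ≤ fs/2 = 3.5 kHz, appears at 2.6 kHz.
Distinct values: {0.2 kHz, 2.4 kHz, 2.6 kHz, 3.4 kHz}.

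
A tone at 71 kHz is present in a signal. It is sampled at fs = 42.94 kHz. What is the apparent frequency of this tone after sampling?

14.88 kHz

71 kHz mod fs = 28.06 kHz.
28.06 kHz > fs/2 = 21.47 kHz, folds to fs − 28.06 kHz = 14.88 kHz.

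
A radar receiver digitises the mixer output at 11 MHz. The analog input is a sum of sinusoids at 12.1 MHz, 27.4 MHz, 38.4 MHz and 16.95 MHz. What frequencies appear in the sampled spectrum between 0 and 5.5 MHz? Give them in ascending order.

1.1 MHz, 5.05 MHz, 5.4 MHz

fs/2 = 5.5 MHz.
12.1 MHz mod fs = 1.1 MHz.
1.1 MHz ≤ fs/2 = 5.5 MHz, appears at 1.1 MHz.
27.4 MHz mod fs = 5.4 MHz.
5.4 MHz ≤ fs/2 = 5.5 MHz, appears at 5.4 MHz.
38.4 MHz mod fs = 5.4 MHz.
5.4 MHz ≤ fs/2 = 5.5 MHz, appears at 5.4 MHz.
16.95 MHz mod fs = 5.95 MHz.
5.95 MHz > fs/2 = 5.5 MHz, folds to fs − 5.95 MHz = 5.05 MHz.
Distinct values: {1.1 MHz, 5.05 MHz, 5.4 MHz}.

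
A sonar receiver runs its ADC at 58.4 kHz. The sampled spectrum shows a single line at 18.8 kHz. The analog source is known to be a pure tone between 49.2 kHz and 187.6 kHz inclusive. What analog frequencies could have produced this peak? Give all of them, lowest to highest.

Frequencies that alias to 18.8 kHz are k·fs ± 18.8 kHz for integer k ≥ 0.
k=0: 18.8 kHz.
k=1: 39.6 kHz, 77.2 kHz.
k=2: 98 kHz, 135.6 kHz.
k=3: 156.4 kHz, 194 kHz.
k=4: 214.8 kHz, 252.4 kHz.
Within [49.2 kHz, 187.6 kHz]: 77.2 kHz, 98 kHz, 135.6 kHz, 156.4 kHz.

77.2 kHz, 98 kHz, 135.6 kHz, 156.4 kHz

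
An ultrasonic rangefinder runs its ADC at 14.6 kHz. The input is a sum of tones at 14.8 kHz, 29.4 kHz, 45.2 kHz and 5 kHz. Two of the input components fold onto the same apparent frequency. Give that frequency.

fs/2 = 7.3 kHz.
14.8 kHz mod fs = 0.2 kHz.
0.2 kHz ≤ fs/2 = 7.3 kHz, appears at 0.2 kHz.
29.4 kHz mod fs = 0.2 kHz.
0.2 kHz ≤ fs/2 = 7.3 kHz, appears at 0.2 kHz.
45.2 kHz mod fs = 1.4 kHz.
1.4 kHz ≤ fs/2 = 7.3 kHz, appears at 1.4 kHz.
5 kHz ≤ fs/2 = 7.3 kHz, passes unchanged.
14.8 kHz and 29.4 kHz both map to 0.2 kHz.

0.2 kHz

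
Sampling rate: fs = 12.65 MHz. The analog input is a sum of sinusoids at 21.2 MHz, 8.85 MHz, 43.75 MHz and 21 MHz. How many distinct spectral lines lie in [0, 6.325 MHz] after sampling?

4

fs/2 = 6.325 MHz.
21.2 MHz mod fs = 8.55 MHz.
8.55 MHz > fs/2 = 6.325 MHz, folds to fs − 8.55 MHz = 4.1 MHz.
8.85 MHz > fs/2 = 6.325 MHz, folds to fs − 8.85 MHz = 3.8 MHz.
43.75 MHz mod fs = 5.8 MHz.
5.8 MHz ≤ fs/2 = 6.325 MHz, appears at 5.8 MHz.
21 MHz mod fs = 8.35 MHz.
8.35 MHz > fs/2 = 6.325 MHz, folds to fs − 8.35 MHz = 4.3 MHz.
Distinct values: {3.8 MHz, 4.1 MHz, 4.3 MHz, 5.8 MHz} → 4.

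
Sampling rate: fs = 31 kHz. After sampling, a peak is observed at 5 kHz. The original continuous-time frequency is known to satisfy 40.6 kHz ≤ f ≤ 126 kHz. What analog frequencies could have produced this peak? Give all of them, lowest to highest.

57 kHz, 67 kHz, 88 kHz, 98 kHz, 119 kHz

Frequencies that alias to 5 kHz are k·fs ± 5 kHz for integer k ≥ 0.
k=0: 5 kHz.
k=1: 26 kHz, 36 kHz.
k=2: 57 kHz, 67 kHz.
k=3: 88 kHz, 98 kHz.
k=4: 119 kHz, 129 kHz.
k=5: 150 kHz, 160 kHz.
Within [40.6 kHz, 126 kHz]: 57 kHz, 67 kHz, 88 kHz, 98 kHz, 119 kHz.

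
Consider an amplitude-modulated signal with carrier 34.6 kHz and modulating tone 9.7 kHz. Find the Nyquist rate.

88.6 kHz

AM sidebands sit at fc ± fm = 24.9 kHz and 44.3 kHz.
Highest-frequency component: 44.3 kHz.
Nyquist rate = 2 × 44.3 kHz = 88.6 kHz.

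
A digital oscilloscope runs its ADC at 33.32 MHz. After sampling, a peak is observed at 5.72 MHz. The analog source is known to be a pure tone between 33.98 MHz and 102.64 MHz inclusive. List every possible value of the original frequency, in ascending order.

Frequencies that alias to 5.72 MHz are k·fs ± 5.72 MHz for integer k ≥ 0.
k=0: 5.72 MHz.
k=1: 27.6 MHz, 39.04 MHz.
k=2: 60.92 MHz, 72.36 MHz.
k=3: 94.24 MHz, 105.68 MHz.
k=4: 127.56 MHz, 139 MHz.
Within [33.98 MHz, 102.64 MHz]: 39.04 MHz, 60.92 MHz, 72.36 MHz, 94.24 MHz.

39.04 MHz, 60.92 MHz, 72.36 MHz, 94.24 MHz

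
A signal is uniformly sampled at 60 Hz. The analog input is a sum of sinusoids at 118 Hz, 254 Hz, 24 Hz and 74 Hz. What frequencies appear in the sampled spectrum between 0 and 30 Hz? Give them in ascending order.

fs/2 = 30 Hz.
118 Hz mod fs = 58 Hz.
58 Hz > fs/2 = 30 Hz, folds to fs − 58 Hz = 2 Hz.
254 Hz mod fs = 14 Hz.
14 Hz ≤ fs/2 = 30 Hz, appears at 14 Hz.
24 Hz ≤ fs/2 = 30 Hz, passes unchanged.
74 Hz mod fs = 14 Hz.
14 Hz ≤ fs/2 = 30 Hz, appears at 14 Hz.
Distinct values: {2 Hz, 14 Hz, 24 Hz}.

2 Hz, 14 Hz, 24 Hz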